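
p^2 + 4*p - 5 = (p - 1)*(p + 5)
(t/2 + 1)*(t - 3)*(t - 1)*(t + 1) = t^4/2 - t^3/2 - 7*t^2/2 + t/2 + 3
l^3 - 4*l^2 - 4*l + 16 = (l - 4)*(l - 2)*(l + 2)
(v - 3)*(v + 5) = v^2 + 2*v - 15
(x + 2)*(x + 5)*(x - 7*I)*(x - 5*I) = x^4 + 7*x^3 - 12*I*x^3 - 25*x^2 - 84*I*x^2 - 245*x - 120*I*x - 350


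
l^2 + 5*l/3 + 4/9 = (l + 1/3)*(l + 4/3)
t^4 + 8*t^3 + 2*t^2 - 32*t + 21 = (t - 1)^2*(t + 3)*(t + 7)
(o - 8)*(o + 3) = o^2 - 5*o - 24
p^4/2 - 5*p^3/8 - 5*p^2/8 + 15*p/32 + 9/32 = (p/2 + 1/4)*(p - 3/2)*(p - 1)*(p + 3/4)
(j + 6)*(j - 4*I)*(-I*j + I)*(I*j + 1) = j^4 + 5*j^3 - 5*I*j^3 - 10*j^2 - 25*I*j^2 - 20*j + 30*I*j + 24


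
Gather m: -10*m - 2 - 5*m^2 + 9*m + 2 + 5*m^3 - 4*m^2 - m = 5*m^3 - 9*m^2 - 2*m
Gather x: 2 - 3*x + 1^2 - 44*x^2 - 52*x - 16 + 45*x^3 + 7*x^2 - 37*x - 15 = 45*x^3 - 37*x^2 - 92*x - 28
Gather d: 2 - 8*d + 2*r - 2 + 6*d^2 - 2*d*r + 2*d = 6*d^2 + d*(-2*r - 6) + 2*r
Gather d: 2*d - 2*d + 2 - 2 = 0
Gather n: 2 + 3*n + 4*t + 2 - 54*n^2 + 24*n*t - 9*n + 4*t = -54*n^2 + n*(24*t - 6) + 8*t + 4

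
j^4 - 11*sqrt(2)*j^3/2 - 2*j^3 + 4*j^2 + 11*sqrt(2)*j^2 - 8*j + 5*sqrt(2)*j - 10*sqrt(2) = (j - 2)*(j - 5*sqrt(2))*(j - sqrt(2))*(j + sqrt(2)/2)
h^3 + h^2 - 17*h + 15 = (h - 3)*(h - 1)*(h + 5)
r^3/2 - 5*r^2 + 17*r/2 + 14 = (r/2 + 1/2)*(r - 7)*(r - 4)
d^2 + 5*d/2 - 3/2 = (d - 1/2)*(d + 3)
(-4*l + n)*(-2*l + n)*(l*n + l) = 8*l^3*n + 8*l^3 - 6*l^2*n^2 - 6*l^2*n + l*n^3 + l*n^2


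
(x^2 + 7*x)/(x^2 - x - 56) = x/(x - 8)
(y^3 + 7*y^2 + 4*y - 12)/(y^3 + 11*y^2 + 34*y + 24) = (y^2 + y - 2)/(y^2 + 5*y + 4)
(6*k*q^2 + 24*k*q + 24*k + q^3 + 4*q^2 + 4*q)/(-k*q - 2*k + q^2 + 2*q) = (6*k*q + 12*k + q^2 + 2*q)/(-k + q)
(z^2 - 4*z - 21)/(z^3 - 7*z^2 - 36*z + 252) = (z + 3)/(z^2 - 36)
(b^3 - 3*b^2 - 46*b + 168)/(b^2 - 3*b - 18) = (b^2 + 3*b - 28)/(b + 3)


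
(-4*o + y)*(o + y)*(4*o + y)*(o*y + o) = -16*o^4*y - 16*o^4 - 16*o^3*y^2 - 16*o^3*y + o^2*y^3 + o^2*y^2 + o*y^4 + o*y^3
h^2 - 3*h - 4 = (h - 4)*(h + 1)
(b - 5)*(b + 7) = b^2 + 2*b - 35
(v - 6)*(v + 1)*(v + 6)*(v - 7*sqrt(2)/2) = v^4 - 7*sqrt(2)*v^3/2 + v^3 - 36*v^2 - 7*sqrt(2)*v^2/2 - 36*v + 126*sqrt(2)*v + 126*sqrt(2)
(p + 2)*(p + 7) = p^2 + 9*p + 14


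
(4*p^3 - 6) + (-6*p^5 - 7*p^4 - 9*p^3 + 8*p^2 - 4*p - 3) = -6*p^5 - 7*p^4 - 5*p^3 + 8*p^2 - 4*p - 9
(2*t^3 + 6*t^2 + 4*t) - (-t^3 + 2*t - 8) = 3*t^3 + 6*t^2 + 2*t + 8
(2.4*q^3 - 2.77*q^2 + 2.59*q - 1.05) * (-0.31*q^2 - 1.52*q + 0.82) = -0.744*q^5 - 2.7893*q^4 + 5.3755*q^3 - 5.8827*q^2 + 3.7198*q - 0.861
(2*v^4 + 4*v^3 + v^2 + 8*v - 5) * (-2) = -4*v^4 - 8*v^3 - 2*v^2 - 16*v + 10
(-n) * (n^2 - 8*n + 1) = -n^3 + 8*n^2 - n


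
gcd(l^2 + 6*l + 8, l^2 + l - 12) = l + 4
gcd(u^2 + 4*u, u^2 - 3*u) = u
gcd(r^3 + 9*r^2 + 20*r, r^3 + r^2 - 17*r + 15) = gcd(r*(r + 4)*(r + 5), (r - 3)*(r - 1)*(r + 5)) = r + 5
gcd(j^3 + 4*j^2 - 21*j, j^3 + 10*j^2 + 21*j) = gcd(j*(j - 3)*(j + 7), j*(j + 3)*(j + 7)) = j^2 + 7*j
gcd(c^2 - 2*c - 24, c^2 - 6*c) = c - 6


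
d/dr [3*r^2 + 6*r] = 6*r + 6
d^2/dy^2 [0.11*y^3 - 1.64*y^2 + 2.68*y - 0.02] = 0.66*y - 3.28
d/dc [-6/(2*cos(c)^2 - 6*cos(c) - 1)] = 12*(3 - 2*cos(c))*sin(c)/(6*cos(c) - cos(2*c))^2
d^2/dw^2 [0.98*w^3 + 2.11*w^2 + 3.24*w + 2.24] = 5.88*w + 4.22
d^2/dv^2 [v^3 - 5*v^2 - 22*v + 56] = 6*v - 10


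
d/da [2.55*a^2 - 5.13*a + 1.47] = 5.1*a - 5.13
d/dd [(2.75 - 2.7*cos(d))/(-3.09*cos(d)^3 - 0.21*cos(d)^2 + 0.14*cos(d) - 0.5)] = (16.686*cos(d)^3 - 24.9255*cos(d)^2 - 1.155*cos(d) - 0.965)*sin(d)/(9.5481*cos(d)^6 + 1.2978*cos(d)^5 - 0.8211*cos(d)^4 + 3.0312*cos(d)^3 + 0.2296*cos(d)^2 - 0.14*cos(d) + 0.25)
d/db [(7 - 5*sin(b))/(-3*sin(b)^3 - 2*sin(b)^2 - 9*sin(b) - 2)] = (-30*sin(b)^3 + 53*sin(b)^2 + 28*sin(b) + 73)*cos(b)/(3*sin(b)^3 + 2*sin(b)^2 + 9*sin(b) + 2)^2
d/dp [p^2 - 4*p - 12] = 2*p - 4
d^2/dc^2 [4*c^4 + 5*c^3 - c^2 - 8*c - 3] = 48*c^2 + 30*c - 2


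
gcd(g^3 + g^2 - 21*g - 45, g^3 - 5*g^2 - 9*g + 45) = g^2 - 2*g - 15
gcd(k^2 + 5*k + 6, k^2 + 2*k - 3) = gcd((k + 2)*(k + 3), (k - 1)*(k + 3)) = k + 3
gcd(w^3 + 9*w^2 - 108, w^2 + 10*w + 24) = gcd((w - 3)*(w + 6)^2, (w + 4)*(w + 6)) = w + 6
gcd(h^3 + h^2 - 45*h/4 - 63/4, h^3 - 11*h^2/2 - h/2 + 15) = h + 3/2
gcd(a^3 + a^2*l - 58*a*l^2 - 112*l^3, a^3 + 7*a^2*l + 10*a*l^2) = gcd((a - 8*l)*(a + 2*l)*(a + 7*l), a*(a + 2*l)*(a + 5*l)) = a + 2*l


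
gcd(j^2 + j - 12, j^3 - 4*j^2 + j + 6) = j - 3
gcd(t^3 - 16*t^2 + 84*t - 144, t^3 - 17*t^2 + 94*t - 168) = t^2 - 10*t + 24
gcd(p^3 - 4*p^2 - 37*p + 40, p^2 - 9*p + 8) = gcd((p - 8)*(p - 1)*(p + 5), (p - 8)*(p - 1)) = p^2 - 9*p + 8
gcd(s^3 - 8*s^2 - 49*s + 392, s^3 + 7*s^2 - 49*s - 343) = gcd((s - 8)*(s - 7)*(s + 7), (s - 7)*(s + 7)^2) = s^2 - 49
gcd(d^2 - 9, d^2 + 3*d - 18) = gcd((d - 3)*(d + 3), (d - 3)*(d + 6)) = d - 3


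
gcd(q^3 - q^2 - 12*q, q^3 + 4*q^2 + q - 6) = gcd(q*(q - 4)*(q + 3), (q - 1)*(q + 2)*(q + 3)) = q + 3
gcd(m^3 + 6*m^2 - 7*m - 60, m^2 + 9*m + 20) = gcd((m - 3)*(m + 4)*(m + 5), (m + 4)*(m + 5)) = m^2 + 9*m + 20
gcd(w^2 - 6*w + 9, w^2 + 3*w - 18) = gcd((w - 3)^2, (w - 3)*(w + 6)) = w - 3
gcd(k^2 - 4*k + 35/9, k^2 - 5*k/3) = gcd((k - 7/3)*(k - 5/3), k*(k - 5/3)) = k - 5/3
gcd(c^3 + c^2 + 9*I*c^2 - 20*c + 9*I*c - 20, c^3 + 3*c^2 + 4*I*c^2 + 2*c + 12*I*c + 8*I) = c^2 + c*(1 + 4*I) + 4*I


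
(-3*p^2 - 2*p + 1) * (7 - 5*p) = 15*p^3 - 11*p^2 - 19*p + 7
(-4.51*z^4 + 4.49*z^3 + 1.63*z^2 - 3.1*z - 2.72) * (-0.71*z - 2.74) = 3.2021*z^5 + 9.1695*z^4 - 13.4599*z^3 - 2.2652*z^2 + 10.4252*z + 7.4528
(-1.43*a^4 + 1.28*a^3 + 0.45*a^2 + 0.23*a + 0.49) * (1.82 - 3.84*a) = 5.4912*a^5 - 7.5178*a^4 + 0.6016*a^3 - 0.0641999999999999*a^2 - 1.463*a + 0.8918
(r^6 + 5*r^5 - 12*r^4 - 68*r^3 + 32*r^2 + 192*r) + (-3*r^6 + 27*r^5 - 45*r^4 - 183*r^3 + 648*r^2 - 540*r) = -2*r^6 + 32*r^5 - 57*r^4 - 251*r^3 + 680*r^2 - 348*r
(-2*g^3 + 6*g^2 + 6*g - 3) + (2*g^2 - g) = -2*g^3 + 8*g^2 + 5*g - 3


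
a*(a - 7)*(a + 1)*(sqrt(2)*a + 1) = sqrt(2)*a^4 - 6*sqrt(2)*a^3 + a^3 - 7*sqrt(2)*a^2 - 6*a^2 - 7*a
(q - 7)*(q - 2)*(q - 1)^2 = q^4 - 11*q^3 + 33*q^2 - 37*q + 14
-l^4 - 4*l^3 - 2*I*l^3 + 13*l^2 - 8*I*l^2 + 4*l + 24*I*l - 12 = (l - 2)*(l + 6)*(-I*l + 1)^2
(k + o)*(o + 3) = k*o + 3*k + o^2 + 3*o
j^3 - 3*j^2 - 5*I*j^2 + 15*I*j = j*(j - 3)*(j - 5*I)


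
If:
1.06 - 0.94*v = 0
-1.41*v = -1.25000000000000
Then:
No Solution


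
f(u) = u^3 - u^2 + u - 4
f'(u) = 3*u^2 - 2*u + 1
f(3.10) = 19.28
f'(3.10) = 23.63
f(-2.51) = -28.62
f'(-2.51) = 24.92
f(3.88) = 43.24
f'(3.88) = 38.40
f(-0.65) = -5.35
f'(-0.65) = 3.57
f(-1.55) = -11.68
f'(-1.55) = 11.31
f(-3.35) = -56.17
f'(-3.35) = 41.37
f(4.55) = 74.04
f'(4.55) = 54.01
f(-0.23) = -4.30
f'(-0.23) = 1.62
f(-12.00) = -1888.00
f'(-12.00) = 457.00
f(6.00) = 182.00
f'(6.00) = 97.00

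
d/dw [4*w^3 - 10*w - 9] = 12*w^2 - 10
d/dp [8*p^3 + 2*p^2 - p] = 24*p^2 + 4*p - 1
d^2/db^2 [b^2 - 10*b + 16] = 2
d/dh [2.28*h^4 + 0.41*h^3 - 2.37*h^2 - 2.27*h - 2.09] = 9.12*h^3 + 1.23*h^2 - 4.74*h - 2.27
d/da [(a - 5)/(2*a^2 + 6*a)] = (-a^2 + 10*a + 15)/(2*a^2*(a^2 + 6*a + 9))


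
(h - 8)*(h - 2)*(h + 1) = h^3 - 9*h^2 + 6*h + 16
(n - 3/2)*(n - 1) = n^2 - 5*n/2 + 3/2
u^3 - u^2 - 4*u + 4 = (u - 2)*(u - 1)*(u + 2)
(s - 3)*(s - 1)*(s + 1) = s^3 - 3*s^2 - s + 3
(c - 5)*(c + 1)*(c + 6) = c^3 + 2*c^2 - 29*c - 30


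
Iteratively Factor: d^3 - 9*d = (d + 3)*(d^2 - 3*d) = (d - 3)*(d + 3)*(d)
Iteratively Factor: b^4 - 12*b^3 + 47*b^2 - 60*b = (b - 3)*(b^3 - 9*b^2 + 20*b) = b*(b - 3)*(b^2 - 9*b + 20) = b*(b - 5)*(b - 3)*(b - 4)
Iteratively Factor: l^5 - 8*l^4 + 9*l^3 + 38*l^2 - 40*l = (l + 2)*(l^4 - 10*l^3 + 29*l^2 - 20*l) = l*(l + 2)*(l^3 - 10*l^2 + 29*l - 20) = l*(l - 1)*(l + 2)*(l^2 - 9*l + 20) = l*(l - 5)*(l - 1)*(l + 2)*(l - 4)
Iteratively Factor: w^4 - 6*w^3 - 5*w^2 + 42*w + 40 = (w - 4)*(w^3 - 2*w^2 - 13*w - 10) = (w - 4)*(w + 1)*(w^2 - 3*w - 10) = (w - 4)*(w + 1)*(w + 2)*(w - 5)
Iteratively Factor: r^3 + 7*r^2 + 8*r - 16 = (r + 4)*(r^2 + 3*r - 4) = (r + 4)^2*(r - 1)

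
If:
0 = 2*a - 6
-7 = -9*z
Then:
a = 3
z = 7/9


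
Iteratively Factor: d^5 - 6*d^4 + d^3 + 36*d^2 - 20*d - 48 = (d - 2)*(d^4 - 4*d^3 - 7*d^2 + 22*d + 24) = (d - 2)*(d + 2)*(d^3 - 6*d^2 + 5*d + 12) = (d - 4)*(d - 2)*(d + 2)*(d^2 - 2*d - 3) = (d - 4)*(d - 2)*(d + 1)*(d + 2)*(d - 3)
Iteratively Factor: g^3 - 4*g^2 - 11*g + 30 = (g - 2)*(g^2 - 2*g - 15) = (g - 5)*(g - 2)*(g + 3)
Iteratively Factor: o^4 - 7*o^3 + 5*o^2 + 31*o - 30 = (o + 2)*(o^3 - 9*o^2 + 23*o - 15) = (o - 3)*(o + 2)*(o^2 - 6*o + 5) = (o - 5)*(o - 3)*(o + 2)*(o - 1)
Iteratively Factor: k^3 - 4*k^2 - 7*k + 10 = (k - 1)*(k^2 - 3*k - 10) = (k - 1)*(k + 2)*(k - 5)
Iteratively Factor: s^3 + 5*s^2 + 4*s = (s + 4)*(s^2 + s) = (s + 1)*(s + 4)*(s)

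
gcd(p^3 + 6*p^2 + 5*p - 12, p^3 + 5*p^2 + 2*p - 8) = p^2 + 3*p - 4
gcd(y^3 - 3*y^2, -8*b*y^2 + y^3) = y^2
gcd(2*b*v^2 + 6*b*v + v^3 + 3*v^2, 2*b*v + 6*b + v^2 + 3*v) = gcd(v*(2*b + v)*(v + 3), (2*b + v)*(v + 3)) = 2*b*v + 6*b + v^2 + 3*v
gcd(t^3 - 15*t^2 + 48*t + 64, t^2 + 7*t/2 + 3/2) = 1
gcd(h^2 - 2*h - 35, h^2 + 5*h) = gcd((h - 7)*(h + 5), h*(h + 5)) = h + 5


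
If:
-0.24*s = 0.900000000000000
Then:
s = -3.75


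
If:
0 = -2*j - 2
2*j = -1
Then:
No Solution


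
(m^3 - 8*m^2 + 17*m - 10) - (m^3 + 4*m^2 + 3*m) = -12*m^2 + 14*m - 10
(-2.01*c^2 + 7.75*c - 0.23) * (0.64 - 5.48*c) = 11.0148*c^3 - 43.7564*c^2 + 6.2204*c - 0.1472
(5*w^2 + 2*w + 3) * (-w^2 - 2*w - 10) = -5*w^4 - 12*w^3 - 57*w^2 - 26*w - 30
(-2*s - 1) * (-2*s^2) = 4*s^3 + 2*s^2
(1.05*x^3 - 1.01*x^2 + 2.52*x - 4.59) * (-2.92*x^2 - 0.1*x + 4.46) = -3.066*x^5 + 2.8442*x^4 - 2.5744*x^3 + 8.6462*x^2 + 11.6982*x - 20.4714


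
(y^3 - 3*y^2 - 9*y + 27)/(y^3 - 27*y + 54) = (y + 3)/(y + 6)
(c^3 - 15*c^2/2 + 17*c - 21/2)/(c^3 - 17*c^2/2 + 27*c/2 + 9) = (2*c^2 - 9*c + 7)/(2*c^2 - 11*c - 6)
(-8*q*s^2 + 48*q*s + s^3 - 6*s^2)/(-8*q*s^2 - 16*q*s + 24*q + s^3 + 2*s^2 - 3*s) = s*(s - 6)/(s^2 + 2*s - 3)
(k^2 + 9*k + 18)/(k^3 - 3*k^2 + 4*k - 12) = (k^2 + 9*k + 18)/(k^3 - 3*k^2 + 4*k - 12)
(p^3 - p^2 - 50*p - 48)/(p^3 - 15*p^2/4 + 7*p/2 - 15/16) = 16*(p^3 - p^2 - 50*p - 48)/(16*p^3 - 60*p^2 + 56*p - 15)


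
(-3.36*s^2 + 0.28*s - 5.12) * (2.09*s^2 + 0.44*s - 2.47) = -7.0224*s^4 - 0.8932*s^3 - 2.2784*s^2 - 2.9444*s + 12.6464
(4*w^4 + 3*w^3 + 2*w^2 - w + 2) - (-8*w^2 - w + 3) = 4*w^4 + 3*w^3 + 10*w^2 - 1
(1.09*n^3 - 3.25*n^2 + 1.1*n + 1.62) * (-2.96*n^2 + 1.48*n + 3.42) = -3.2264*n^5 + 11.2332*n^4 - 4.3382*n^3 - 14.2822*n^2 + 6.1596*n + 5.5404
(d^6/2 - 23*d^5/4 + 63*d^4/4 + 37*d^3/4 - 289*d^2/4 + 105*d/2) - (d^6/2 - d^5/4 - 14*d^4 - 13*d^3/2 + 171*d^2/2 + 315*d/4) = -11*d^5/2 + 119*d^4/4 + 63*d^3/4 - 631*d^2/4 - 105*d/4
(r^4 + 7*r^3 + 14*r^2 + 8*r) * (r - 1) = r^5 + 6*r^4 + 7*r^3 - 6*r^2 - 8*r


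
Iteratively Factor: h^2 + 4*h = (h)*(h + 4)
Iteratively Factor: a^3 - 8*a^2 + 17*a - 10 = (a - 2)*(a^2 - 6*a + 5) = (a - 2)*(a - 1)*(a - 5)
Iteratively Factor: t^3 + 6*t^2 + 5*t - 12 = (t - 1)*(t^2 + 7*t + 12) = (t - 1)*(t + 4)*(t + 3)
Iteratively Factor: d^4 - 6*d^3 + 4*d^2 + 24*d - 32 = (d - 2)*(d^3 - 4*d^2 - 4*d + 16) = (d - 4)*(d - 2)*(d^2 - 4) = (d - 4)*(d - 2)*(d + 2)*(d - 2)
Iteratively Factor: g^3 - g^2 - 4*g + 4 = (g - 1)*(g^2 - 4) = (g - 1)*(g + 2)*(g - 2)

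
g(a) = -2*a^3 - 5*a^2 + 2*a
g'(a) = -6*a^2 - 10*a + 2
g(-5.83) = 214.71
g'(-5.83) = -143.63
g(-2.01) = -7.98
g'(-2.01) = -2.14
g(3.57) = -147.58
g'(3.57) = -110.17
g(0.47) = -0.37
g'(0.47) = -4.03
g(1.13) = -7.01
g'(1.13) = -16.96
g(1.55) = -16.36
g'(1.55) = -27.92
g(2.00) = -32.00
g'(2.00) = -42.00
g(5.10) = -385.15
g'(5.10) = -205.06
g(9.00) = -1845.00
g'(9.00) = -574.00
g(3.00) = -93.00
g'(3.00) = -82.00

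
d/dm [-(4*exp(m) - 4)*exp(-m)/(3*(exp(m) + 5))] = 4*(exp(2*m) - 2*exp(m) - 5)*exp(-m)/(3*(exp(2*m) + 10*exp(m) + 25))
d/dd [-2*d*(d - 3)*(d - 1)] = -6*d^2 + 16*d - 6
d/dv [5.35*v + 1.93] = 5.35000000000000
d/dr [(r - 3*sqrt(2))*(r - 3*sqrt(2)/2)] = 2*r - 9*sqrt(2)/2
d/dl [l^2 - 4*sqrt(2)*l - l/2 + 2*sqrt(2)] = 2*l - 4*sqrt(2) - 1/2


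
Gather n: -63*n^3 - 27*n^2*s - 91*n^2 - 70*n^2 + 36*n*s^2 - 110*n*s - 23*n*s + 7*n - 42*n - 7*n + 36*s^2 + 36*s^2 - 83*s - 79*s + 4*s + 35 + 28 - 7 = -63*n^3 + n^2*(-27*s - 161) + n*(36*s^2 - 133*s - 42) + 72*s^2 - 158*s + 56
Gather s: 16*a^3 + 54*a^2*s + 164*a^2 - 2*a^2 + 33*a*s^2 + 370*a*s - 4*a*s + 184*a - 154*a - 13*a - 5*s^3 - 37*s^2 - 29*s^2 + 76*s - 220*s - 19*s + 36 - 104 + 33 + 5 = 16*a^3 + 162*a^2 + 17*a - 5*s^3 + s^2*(33*a - 66) + s*(54*a^2 + 366*a - 163) - 30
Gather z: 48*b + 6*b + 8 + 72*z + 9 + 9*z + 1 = 54*b + 81*z + 18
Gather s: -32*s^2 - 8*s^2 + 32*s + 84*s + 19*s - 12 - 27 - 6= -40*s^2 + 135*s - 45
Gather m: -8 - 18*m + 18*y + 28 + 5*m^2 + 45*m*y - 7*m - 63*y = 5*m^2 + m*(45*y - 25) - 45*y + 20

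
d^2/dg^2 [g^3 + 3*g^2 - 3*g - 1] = 6*g + 6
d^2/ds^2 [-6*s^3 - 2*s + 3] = -36*s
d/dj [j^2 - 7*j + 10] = 2*j - 7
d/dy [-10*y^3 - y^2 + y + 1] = -30*y^2 - 2*y + 1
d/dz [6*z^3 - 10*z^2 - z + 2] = 18*z^2 - 20*z - 1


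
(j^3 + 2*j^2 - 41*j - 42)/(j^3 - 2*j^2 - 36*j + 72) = (j^2 + 8*j + 7)/(j^2 + 4*j - 12)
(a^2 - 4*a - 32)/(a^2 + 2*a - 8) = (a - 8)/(a - 2)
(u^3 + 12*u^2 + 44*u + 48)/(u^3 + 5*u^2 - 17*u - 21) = (u^3 + 12*u^2 + 44*u + 48)/(u^3 + 5*u^2 - 17*u - 21)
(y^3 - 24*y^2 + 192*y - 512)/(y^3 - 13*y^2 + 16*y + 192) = (y - 8)/(y + 3)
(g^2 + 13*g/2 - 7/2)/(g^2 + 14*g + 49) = (g - 1/2)/(g + 7)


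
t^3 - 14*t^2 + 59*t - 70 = (t - 7)*(t - 5)*(t - 2)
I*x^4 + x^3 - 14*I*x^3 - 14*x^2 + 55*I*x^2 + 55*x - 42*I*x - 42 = (x - 7)*(x - 6)*(x - I)*(I*x - I)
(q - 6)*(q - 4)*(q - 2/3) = q^3 - 32*q^2/3 + 92*q/3 - 16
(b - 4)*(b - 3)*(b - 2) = b^3 - 9*b^2 + 26*b - 24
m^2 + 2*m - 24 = (m - 4)*(m + 6)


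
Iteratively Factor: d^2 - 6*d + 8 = (d - 4)*(d - 2)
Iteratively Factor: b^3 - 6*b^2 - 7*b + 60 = (b - 5)*(b^2 - b - 12) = (b - 5)*(b + 3)*(b - 4)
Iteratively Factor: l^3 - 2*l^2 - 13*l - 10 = (l + 2)*(l^2 - 4*l - 5) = (l - 5)*(l + 2)*(l + 1)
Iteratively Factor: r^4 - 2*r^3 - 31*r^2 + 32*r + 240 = (r - 4)*(r^3 + 2*r^2 - 23*r - 60) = (r - 4)*(r + 4)*(r^2 - 2*r - 15) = (r - 5)*(r - 4)*(r + 4)*(r + 3)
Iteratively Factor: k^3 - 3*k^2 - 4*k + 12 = (k - 3)*(k^2 - 4) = (k - 3)*(k + 2)*(k - 2)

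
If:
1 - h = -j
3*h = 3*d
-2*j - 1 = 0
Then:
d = 1/2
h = 1/2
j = -1/2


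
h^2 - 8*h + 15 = (h - 5)*(h - 3)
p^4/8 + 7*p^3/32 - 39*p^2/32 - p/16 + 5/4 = (p/4 + 1)*(p/2 + 1/2)*(p - 2)*(p - 5/4)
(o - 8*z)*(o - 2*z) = o^2 - 10*o*z + 16*z^2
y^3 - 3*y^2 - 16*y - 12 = (y - 6)*(y + 1)*(y + 2)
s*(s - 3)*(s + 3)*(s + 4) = s^4 + 4*s^3 - 9*s^2 - 36*s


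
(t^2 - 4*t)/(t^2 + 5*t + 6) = t*(t - 4)/(t^2 + 5*t + 6)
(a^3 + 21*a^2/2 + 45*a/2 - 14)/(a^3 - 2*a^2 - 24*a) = (2*a^2 + 13*a - 7)/(2*a*(a - 6))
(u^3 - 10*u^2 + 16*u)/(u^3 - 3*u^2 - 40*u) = (u - 2)/(u + 5)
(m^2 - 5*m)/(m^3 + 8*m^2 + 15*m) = (m - 5)/(m^2 + 8*m + 15)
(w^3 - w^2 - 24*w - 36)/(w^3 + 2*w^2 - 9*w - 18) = (w - 6)/(w - 3)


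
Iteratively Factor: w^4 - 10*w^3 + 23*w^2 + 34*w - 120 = (w - 5)*(w^3 - 5*w^2 - 2*w + 24) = (w - 5)*(w - 4)*(w^2 - w - 6) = (w - 5)*(w - 4)*(w + 2)*(w - 3)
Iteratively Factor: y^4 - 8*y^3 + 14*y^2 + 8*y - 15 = (y + 1)*(y^3 - 9*y^2 + 23*y - 15) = (y - 3)*(y + 1)*(y^2 - 6*y + 5) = (y - 5)*(y - 3)*(y + 1)*(y - 1)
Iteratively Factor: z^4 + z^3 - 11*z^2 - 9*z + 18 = (z + 3)*(z^3 - 2*z^2 - 5*z + 6) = (z - 1)*(z + 3)*(z^2 - z - 6) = (z - 3)*(z - 1)*(z + 3)*(z + 2)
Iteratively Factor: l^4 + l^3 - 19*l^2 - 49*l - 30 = (l + 3)*(l^3 - 2*l^2 - 13*l - 10) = (l + 2)*(l + 3)*(l^2 - 4*l - 5) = (l - 5)*(l + 2)*(l + 3)*(l + 1)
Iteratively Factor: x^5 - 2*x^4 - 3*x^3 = (x)*(x^4 - 2*x^3 - 3*x^2) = x^2*(x^3 - 2*x^2 - 3*x) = x^2*(x + 1)*(x^2 - 3*x) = x^2*(x - 3)*(x + 1)*(x)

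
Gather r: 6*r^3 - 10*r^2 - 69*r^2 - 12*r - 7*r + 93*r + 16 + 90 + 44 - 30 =6*r^3 - 79*r^2 + 74*r + 120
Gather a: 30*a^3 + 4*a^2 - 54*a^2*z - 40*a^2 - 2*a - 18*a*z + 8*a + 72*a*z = 30*a^3 + a^2*(-54*z - 36) + a*(54*z + 6)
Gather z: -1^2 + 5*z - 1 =5*z - 2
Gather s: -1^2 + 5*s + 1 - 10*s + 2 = 2 - 5*s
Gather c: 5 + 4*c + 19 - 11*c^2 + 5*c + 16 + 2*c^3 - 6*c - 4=2*c^3 - 11*c^2 + 3*c + 36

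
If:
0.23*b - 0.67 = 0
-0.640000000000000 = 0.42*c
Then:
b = 2.91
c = -1.52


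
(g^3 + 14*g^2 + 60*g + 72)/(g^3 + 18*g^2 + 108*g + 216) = (g + 2)/(g + 6)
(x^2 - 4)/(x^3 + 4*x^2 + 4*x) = (x - 2)/(x*(x + 2))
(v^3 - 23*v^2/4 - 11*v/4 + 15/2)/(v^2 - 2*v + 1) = (4*v^2 - 19*v - 30)/(4*(v - 1))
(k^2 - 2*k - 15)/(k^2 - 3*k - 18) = (k - 5)/(k - 6)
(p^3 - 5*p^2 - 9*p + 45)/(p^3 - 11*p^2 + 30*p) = (p^2 - 9)/(p*(p - 6))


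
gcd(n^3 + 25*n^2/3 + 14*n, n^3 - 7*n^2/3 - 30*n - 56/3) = 1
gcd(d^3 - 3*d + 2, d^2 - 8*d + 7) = d - 1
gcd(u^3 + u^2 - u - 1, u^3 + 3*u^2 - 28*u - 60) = 1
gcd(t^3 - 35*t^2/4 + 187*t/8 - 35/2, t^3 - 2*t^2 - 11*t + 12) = t - 4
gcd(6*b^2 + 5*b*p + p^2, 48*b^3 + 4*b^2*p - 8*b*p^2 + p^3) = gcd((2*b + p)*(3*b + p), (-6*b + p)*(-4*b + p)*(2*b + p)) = 2*b + p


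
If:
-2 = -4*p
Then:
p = 1/2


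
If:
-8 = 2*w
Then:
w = -4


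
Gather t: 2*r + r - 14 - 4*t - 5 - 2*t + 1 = 3*r - 6*t - 18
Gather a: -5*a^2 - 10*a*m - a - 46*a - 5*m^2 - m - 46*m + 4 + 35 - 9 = -5*a^2 + a*(-10*m - 47) - 5*m^2 - 47*m + 30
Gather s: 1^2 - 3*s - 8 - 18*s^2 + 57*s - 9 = -18*s^2 + 54*s - 16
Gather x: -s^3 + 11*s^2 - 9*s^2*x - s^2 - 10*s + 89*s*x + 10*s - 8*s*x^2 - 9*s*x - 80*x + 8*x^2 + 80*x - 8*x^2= -s^3 + 10*s^2 - 8*s*x^2 + x*(-9*s^2 + 80*s)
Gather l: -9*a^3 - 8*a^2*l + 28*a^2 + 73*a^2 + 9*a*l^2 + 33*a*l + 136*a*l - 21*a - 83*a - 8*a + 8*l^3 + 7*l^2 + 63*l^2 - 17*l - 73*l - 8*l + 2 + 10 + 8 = -9*a^3 + 101*a^2 - 112*a + 8*l^3 + l^2*(9*a + 70) + l*(-8*a^2 + 169*a - 98) + 20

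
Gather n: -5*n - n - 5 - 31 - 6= -6*n - 42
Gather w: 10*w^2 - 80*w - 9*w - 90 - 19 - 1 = 10*w^2 - 89*w - 110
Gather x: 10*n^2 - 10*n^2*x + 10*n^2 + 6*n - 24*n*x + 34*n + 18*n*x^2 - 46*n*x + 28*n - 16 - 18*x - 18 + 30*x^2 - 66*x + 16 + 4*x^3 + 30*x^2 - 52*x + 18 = 20*n^2 + 68*n + 4*x^3 + x^2*(18*n + 60) + x*(-10*n^2 - 70*n - 136)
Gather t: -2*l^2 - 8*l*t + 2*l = -2*l^2 - 8*l*t + 2*l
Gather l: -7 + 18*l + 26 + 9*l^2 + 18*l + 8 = 9*l^2 + 36*l + 27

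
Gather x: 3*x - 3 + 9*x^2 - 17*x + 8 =9*x^2 - 14*x + 5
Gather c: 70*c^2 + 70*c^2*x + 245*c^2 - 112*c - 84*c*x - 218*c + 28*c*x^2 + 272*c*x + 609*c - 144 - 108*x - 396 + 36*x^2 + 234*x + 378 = c^2*(70*x + 315) + c*(28*x^2 + 188*x + 279) + 36*x^2 + 126*x - 162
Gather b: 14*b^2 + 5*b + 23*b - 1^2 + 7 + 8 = 14*b^2 + 28*b + 14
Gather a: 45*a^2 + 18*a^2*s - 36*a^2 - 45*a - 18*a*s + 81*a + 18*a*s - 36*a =a^2*(18*s + 9)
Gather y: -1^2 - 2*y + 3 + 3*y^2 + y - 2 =3*y^2 - y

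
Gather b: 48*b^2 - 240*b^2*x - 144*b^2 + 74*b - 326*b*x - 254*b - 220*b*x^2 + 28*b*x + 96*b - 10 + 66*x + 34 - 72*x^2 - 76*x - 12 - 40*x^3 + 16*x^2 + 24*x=b^2*(-240*x - 96) + b*(-220*x^2 - 298*x - 84) - 40*x^3 - 56*x^2 + 14*x + 12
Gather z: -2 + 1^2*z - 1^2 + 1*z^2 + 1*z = z^2 + 2*z - 3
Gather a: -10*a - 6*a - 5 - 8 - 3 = -16*a - 16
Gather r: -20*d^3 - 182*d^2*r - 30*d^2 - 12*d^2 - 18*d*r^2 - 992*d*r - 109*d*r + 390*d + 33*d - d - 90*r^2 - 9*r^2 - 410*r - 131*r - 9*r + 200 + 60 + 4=-20*d^3 - 42*d^2 + 422*d + r^2*(-18*d - 99) + r*(-182*d^2 - 1101*d - 550) + 264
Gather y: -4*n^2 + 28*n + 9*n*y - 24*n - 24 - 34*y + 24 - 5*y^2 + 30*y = -4*n^2 + 4*n - 5*y^2 + y*(9*n - 4)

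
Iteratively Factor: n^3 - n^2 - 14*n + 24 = (n - 2)*(n^2 + n - 12) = (n - 2)*(n + 4)*(n - 3)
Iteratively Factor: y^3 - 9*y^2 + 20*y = (y - 4)*(y^2 - 5*y) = y*(y - 4)*(y - 5)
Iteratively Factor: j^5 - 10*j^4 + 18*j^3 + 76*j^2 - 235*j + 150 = (j - 5)*(j^4 - 5*j^3 - 7*j^2 + 41*j - 30) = (j - 5)^2*(j^3 - 7*j + 6) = (j - 5)^2*(j + 3)*(j^2 - 3*j + 2) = (j - 5)^2*(j - 2)*(j + 3)*(j - 1)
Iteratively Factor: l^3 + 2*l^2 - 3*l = (l - 1)*(l^2 + 3*l) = (l - 1)*(l + 3)*(l)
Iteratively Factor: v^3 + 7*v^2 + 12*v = (v)*(v^2 + 7*v + 12) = v*(v + 3)*(v + 4)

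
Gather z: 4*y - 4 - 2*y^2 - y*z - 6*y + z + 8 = -2*y^2 - 2*y + z*(1 - y) + 4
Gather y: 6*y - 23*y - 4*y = -21*y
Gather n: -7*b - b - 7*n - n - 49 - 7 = -8*b - 8*n - 56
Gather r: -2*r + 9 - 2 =7 - 2*r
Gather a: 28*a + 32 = 28*a + 32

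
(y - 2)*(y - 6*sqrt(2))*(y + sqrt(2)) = y^3 - 5*sqrt(2)*y^2 - 2*y^2 - 12*y + 10*sqrt(2)*y + 24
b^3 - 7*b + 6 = (b - 2)*(b - 1)*(b + 3)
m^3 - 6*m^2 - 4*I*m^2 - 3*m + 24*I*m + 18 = (m - 6)*(m - 3*I)*(m - I)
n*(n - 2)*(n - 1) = n^3 - 3*n^2 + 2*n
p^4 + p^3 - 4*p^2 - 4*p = p*(p - 2)*(p + 1)*(p + 2)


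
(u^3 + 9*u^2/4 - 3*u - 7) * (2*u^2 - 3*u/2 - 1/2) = 2*u^5 + 3*u^4 - 79*u^3/8 - 85*u^2/8 + 12*u + 7/2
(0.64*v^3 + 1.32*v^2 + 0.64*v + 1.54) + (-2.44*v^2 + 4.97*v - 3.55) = 0.64*v^3 - 1.12*v^2 + 5.61*v - 2.01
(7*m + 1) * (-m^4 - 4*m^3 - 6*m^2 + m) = -7*m^5 - 29*m^4 - 46*m^3 + m^2 + m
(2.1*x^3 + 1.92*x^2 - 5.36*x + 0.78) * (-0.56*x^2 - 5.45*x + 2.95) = -1.176*x^5 - 12.5202*x^4 - 1.2674*x^3 + 34.4392*x^2 - 20.063*x + 2.301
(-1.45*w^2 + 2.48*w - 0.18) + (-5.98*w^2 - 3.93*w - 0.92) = -7.43*w^2 - 1.45*w - 1.1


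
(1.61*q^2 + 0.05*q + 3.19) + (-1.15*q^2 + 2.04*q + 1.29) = 0.46*q^2 + 2.09*q + 4.48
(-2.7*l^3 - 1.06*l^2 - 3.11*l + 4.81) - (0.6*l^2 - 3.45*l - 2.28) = -2.7*l^3 - 1.66*l^2 + 0.34*l + 7.09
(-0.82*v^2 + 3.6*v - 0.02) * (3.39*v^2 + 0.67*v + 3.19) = -2.7798*v^4 + 11.6546*v^3 - 0.271599999999999*v^2 + 11.4706*v - 0.0638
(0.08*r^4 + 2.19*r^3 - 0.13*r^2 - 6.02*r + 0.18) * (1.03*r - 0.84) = 0.0824*r^5 + 2.1885*r^4 - 1.9735*r^3 - 6.0914*r^2 + 5.2422*r - 0.1512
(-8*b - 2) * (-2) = 16*b + 4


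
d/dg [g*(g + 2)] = 2*g + 2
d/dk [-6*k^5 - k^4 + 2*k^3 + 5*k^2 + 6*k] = -30*k^4 - 4*k^3 + 6*k^2 + 10*k + 6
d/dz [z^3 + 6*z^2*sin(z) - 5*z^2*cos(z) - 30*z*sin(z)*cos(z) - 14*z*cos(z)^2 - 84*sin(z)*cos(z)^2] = 5*z^2*sin(z) + 6*z^2*cos(z) + 3*z^2 + 12*z*sin(z) + 14*z*sin(2*z) - 10*z*cos(z) - 30*z*cos(2*z) - 15*sin(2*z) - 21*cos(z) - 7*cos(2*z) - 63*cos(3*z) - 7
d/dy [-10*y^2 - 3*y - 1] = -20*y - 3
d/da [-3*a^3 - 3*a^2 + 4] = 3*a*(-3*a - 2)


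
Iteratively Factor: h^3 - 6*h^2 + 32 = (h + 2)*(h^2 - 8*h + 16) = (h - 4)*(h + 2)*(h - 4)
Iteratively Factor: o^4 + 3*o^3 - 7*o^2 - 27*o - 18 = (o - 3)*(o^3 + 6*o^2 + 11*o + 6) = (o - 3)*(o + 2)*(o^2 + 4*o + 3) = (o - 3)*(o + 1)*(o + 2)*(o + 3)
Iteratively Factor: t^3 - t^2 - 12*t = (t - 4)*(t^2 + 3*t) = t*(t - 4)*(t + 3)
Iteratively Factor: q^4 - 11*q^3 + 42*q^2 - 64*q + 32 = (q - 2)*(q^3 - 9*q^2 + 24*q - 16) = (q - 4)*(q - 2)*(q^2 - 5*q + 4) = (q - 4)*(q - 2)*(q - 1)*(q - 4)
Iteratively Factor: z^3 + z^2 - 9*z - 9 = (z - 3)*(z^2 + 4*z + 3) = (z - 3)*(z + 1)*(z + 3)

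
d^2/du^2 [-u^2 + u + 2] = -2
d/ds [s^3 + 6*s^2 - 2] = 3*s*(s + 4)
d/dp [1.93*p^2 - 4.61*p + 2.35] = 3.86*p - 4.61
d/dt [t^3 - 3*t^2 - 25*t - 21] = 3*t^2 - 6*t - 25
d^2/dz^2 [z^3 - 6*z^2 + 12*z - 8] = 6*z - 12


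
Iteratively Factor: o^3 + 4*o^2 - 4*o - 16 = (o + 2)*(o^2 + 2*o - 8) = (o + 2)*(o + 4)*(o - 2)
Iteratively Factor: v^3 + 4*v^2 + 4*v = (v)*(v^2 + 4*v + 4) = v*(v + 2)*(v + 2)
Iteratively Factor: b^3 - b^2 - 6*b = (b + 2)*(b^2 - 3*b) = (b - 3)*(b + 2)*(b)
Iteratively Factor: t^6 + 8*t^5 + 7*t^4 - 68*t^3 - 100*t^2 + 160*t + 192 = (t - 2)*(t^5 + 10*t^4 + 27*t^3 - 14*t^2 - 128*t - 96) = (t - 2)^2*(t^4 + 12*t^3 + 51*t^2 + 88*t + 48) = (t - 2)^2*(t + 3)*(t^3 + 9*t^2 + 24*t + 16) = (t - 2)^2*(t + 3)*(t + 4)*(t^2 + 5*t + 4) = (t - 2)^2*(t + 1)*(t + 3)*(t + 4)*(t + 4)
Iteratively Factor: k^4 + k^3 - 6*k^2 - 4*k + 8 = (k + 2)*(k^3 - k^2 - 4*k + 4) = (k - 2)*(k + 2)*(k^2 + k - 2) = (k - 2)*(k + 2)^2*(k - 1)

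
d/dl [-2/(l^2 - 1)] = 4*l/(l^2 - 1)^2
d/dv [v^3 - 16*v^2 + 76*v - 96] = 3*v^2 - 32*v + 76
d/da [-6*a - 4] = -6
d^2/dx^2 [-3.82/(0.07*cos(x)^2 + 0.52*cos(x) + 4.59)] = (0.074872*(1 - cos(x)^2)^2 + 0.417144*cos(x)^3 - 3.8391*cos(x)^2 - 9.951864*cos(x) + 0.314004)/(0.07*cos(x)^2 + 0.52*cos(x) + 4.59)^3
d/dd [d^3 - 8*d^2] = d*(3*d - 16)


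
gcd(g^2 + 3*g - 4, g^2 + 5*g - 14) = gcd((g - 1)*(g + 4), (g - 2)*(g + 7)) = 1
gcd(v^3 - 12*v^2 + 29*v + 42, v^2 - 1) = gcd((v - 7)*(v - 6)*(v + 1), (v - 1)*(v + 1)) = v + 1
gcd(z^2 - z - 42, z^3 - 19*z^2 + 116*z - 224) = z - 7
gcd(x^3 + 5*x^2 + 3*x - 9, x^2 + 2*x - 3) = x^2 + 2*x - 3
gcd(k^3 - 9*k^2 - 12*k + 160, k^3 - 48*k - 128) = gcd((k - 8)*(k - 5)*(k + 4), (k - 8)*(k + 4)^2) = k^2 - 4*k - 32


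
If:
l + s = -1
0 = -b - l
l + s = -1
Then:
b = s + 1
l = -s - 1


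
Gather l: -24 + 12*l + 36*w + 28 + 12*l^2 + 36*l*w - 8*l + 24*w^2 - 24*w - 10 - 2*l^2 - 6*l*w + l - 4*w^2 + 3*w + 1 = 10*l^2 + l*(30*w + 5) + 20*w^2 + 15*w - 5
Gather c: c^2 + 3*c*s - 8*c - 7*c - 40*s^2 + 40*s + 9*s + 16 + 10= c^2 + c*(3*s - 15) - 40*s^2 + 49*s + 26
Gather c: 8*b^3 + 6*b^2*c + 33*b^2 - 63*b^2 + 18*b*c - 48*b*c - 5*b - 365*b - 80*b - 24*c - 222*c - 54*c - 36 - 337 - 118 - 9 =8*b^3 - 30*b^2 - 450*b + c*(6*b^2 - 30*b - 300) - 500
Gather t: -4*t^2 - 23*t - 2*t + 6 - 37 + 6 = -4*t^2 - 25*t - 25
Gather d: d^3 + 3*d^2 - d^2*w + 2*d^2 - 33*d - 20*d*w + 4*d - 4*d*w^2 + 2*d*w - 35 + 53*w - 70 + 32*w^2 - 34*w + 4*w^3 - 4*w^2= d^3 + d^2*(5 - w) + d*(-4*w^2 - 18*w - 29) + 4*w^3 + 28*w^2 + 19*w - 105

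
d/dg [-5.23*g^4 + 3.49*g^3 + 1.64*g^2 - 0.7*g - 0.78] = -20.92*g^3 + 10.47*g^2 + 3.28*g - 0.7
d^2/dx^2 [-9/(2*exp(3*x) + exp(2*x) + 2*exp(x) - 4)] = 18*(-4*(3*exp(2*x) + exp(x) + 1)^2*exp(x) + (9*exp(2*x) + 2*exp(x) + 1)*(2*exp(3*x) + exp(2*x) + 2*exp(x) - 4))*exp(x)/(2*exp(3*x) + exp(2*x) + 2*exp(x) - 4)^3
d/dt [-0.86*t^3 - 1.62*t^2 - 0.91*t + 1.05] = -2.58*t^2 - 3.24*t - 0.91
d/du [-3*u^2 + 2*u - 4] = 2 - 6*u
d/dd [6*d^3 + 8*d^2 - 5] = 2*d*(9*d + 8)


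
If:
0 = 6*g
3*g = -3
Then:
No Solution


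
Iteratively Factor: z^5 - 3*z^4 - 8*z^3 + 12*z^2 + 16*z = (z + 1)*(z^4 - 4*z^3 - 4*z^2 + 16*z) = z*(z + 1)*(z^3 - 4*z^2 - 4*z + 16) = z*(z - 2)*(z + 1)*(z^2 - 2*z - 8) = z*(z - 4)*(z - 2)*(z + 1)*(z + 2)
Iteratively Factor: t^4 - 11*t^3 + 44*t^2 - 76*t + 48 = (t - 2)*(t^3 - 9*t^2 + 26*t - 24) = (t - 4)*(t - 2)*(t^2 - 5*t + 6) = (t - 4)*(t - 2)^2*(t - 3)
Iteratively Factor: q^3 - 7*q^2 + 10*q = (q - 2)*(q^2 - 5*q) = q*(q - 2)*(q - 5)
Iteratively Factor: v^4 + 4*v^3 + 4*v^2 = (v)*(v^3 + 4*v^2 + 4*v) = v*(v + 2)*(v^2 + 2*v) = v*(v + 2)^2*(v)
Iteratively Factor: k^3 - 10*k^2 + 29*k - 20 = (k - 1)*(k^2 - 9*k + 20) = (k - 4)*(k - 1)*(k - 5)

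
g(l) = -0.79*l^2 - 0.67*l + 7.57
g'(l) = -1.58*l - 0.67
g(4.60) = -12.23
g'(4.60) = -7.94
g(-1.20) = 7.24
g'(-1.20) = 1.23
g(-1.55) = 6.71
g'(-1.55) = 1.78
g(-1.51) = 6.78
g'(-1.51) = 1.72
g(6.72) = -32.61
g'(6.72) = -11.29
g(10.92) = -93.95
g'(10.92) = -17.92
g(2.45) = 1.19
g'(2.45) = -4.54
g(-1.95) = 5.87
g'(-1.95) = 2.41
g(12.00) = -114.23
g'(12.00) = -19.63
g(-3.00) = 2.47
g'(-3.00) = 4.07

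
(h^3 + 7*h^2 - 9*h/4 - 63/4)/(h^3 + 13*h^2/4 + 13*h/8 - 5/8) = 2*(4*h^3 + 28*h^2 - 9*h - 63)/(8*h^3 + 26*h^2 + 13*h - 5)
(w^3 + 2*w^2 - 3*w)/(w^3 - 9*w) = (w - 1)/(w - 3)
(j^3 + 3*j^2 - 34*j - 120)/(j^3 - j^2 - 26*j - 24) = (j + 5)/(j + 1)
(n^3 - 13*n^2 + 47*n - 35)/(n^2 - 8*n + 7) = n - 5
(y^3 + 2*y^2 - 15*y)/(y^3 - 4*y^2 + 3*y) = (y + 5)/(y - 1)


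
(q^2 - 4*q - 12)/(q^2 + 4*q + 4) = (q - 6)/(q + 2)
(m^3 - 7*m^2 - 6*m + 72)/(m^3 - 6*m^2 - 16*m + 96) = (m + 3)/(m + 4)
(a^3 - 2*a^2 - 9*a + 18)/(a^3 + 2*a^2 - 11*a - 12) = (a^2 + a - 6)/(a^2 + 5*a + 4)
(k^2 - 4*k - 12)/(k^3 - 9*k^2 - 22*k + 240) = (k + 2)/(k^2 - 3*k - 40)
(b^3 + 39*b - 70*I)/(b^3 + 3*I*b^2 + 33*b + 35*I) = (b - 2*I)/(b + I)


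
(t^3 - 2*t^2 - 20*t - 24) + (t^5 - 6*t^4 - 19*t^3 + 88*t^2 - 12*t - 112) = t^5 - 6*t^4 - 18*t^3 + 86*t^2 - 32*t - 136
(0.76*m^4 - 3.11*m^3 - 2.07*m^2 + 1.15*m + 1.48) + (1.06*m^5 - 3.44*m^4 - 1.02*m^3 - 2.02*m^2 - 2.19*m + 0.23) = 1.06*m^5 - 2.68*m^4 - 4.13*m^3 - 4.09*m^2 - 1.04*m + 1.71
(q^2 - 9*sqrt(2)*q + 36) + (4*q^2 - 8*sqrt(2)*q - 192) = 5*q^2 - 17*sqrt(2)*q - 156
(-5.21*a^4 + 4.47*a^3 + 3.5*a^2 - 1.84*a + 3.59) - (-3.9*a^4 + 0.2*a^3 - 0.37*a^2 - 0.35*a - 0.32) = -1.31*a^4 + 4.27*a^3 + 3.87*a^2 - 1.49*a + 3.91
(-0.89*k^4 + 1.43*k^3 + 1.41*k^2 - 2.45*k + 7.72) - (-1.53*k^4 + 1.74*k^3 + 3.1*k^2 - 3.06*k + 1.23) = 0.64*k^4 - 0.31*k^3 - 1.69*k^2 + 0.61*k + 6.49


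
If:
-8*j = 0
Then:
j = 0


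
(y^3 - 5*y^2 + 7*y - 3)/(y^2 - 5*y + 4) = (y^2 - 4*y + 3)/(y - 4)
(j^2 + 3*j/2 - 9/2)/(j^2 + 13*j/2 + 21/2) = (2*j - 3)/(2*j + 7)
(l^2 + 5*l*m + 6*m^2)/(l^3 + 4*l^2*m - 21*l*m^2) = (l^2 + 5*l*m + 6*m^2)/(l*(l^2 + 4*l*m - 21*m^2))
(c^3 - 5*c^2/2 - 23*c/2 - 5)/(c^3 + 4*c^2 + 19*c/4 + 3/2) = 2*(c - 5)/(2*c + 3)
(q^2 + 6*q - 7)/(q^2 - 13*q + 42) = (q^2 + 6*q - 7)/(q^2 - 13*q + 42)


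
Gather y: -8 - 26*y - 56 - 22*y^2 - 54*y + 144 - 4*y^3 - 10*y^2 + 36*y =-4*y^3 - 32*y^2 - 44*y + 80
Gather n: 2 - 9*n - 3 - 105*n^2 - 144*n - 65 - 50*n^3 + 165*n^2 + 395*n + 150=-50*n^3 + 60*n^2 + 242*n + 84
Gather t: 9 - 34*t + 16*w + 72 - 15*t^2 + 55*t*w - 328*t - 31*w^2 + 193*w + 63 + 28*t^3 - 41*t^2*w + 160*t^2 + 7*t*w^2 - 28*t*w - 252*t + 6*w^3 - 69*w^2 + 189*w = 28*t^3 + t^2*(145 - 41*w) + t*(7*w^2 + 27*w - 614) + 6*w^3 - 100*w^2 + 398*w + 144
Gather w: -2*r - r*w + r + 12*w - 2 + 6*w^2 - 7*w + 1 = -r + 6*w^2 + w*(5 - r) - 1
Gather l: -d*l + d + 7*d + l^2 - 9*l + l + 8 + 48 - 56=8*d + l^2 + l*(-d - 8)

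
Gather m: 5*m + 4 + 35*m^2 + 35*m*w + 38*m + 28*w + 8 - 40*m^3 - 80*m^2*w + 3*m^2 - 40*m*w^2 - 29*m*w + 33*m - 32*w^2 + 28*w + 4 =-40*m^3 + m^2*(38 - 80*w) + m*(-40*w^2 + 6*w + 76) - 32*w^2 + 56*w + 16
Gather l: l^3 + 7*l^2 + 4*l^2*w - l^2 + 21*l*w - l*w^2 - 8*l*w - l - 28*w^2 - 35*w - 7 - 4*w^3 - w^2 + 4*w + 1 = l^3 + l^2*(4*w + 6) + l*(-w^2 + 13*w - 1) - 4*w^3 - 29*w^2 - 31*w - 6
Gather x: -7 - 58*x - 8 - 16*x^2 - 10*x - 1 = -16*x^2 - 68*x - 16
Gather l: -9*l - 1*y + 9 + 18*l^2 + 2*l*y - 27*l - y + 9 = 18*l^2 + l*(2*y - 36) - 2*y + 18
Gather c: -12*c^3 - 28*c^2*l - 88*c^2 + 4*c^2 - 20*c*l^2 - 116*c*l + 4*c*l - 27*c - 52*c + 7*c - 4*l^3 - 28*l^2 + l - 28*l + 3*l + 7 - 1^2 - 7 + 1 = -12*c^3 + c^2*(-28*l - 84) + c*(-20*l^2 - 112*l - 72) - 4*l^3 - 28*l^2 - 24*l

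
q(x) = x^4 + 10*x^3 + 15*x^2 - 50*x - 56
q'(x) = 4*x^3 + 30*x^2 + 30*x - 50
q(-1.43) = 21.11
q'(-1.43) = -43.25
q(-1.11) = 5.82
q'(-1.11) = -51.81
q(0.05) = -58.46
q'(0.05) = -48.42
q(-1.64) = 29.47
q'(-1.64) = -36.16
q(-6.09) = -78.32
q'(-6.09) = -23.52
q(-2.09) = 41.81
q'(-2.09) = -18.17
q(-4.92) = -51.91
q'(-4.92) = 52.21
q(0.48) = -75.38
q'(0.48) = -28.25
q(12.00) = 39520.00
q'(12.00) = 11542.00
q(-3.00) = 40.00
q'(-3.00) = 22.00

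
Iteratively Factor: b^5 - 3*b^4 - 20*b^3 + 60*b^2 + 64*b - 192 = (b + 4)*(b^4 - 7*b^3 + 8*b^2 + 28*b - 48) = (b - 3)*(b + 4)*(b^3 - 4*b^2 - 4*b + 16) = (b - 4)*(b - 3)*(b + 4)*(b^2 - 4) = (b - 4)*(b - 3)*(b + 2)*(b + 4)*(b - 2)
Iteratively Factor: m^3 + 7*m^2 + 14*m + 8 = (m + 4)*(m^2 + 3*m + 2) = (m + 1)*(m + 4)*(m + 2)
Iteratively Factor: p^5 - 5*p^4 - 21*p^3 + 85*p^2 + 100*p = (p + 1)*(p^4 - 6*p^3 - 15*p^2 + 100*p) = (p + 1)*(p + 4)*(p^3 - 10*p^2 + 25*p) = (p - 5)*(p + 1)*(p + 4)*(p^2 - 5*p) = (p - 5)^2*(p + 1)*(p + 4)*(p)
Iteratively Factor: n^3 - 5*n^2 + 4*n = (n)*(n^2 - 5*n + 4) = n*(n - 4)*(n - 1)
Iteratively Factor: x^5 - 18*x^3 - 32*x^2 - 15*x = (x)*(x^4 - 18*x^2 - 32*x - 15) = x*(x + 1)*(x^3 - x^2 - 17*x - 15) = x*(x + 1)^2*(x^2 - 2*x - 15) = x*(x - 5)*(x + 1)^2*(x + 3)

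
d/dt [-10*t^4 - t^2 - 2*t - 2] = -40*t^3 - 2*t - 2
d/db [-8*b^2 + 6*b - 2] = 6 - 16*b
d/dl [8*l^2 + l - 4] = 16*l + 1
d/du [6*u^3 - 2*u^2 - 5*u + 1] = 18*u^2 - 4*u - 5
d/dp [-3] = 0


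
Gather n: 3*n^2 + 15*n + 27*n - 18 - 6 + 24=3*n^2 + 42*n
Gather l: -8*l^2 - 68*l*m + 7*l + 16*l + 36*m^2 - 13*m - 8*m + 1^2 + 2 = -8*l^2 + l*(23 - 68*m) + 36*m^2 - 21*m + 3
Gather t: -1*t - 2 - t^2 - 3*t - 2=-t^2 - 4*t - 4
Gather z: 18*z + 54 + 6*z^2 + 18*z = 6*z^2 + 36*z + 54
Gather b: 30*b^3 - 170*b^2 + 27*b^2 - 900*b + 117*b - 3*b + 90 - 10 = 30*b^3 - 143*b^2 - 786*b + 80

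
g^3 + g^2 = g^2*(g + 1)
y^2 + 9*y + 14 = (y + 2)*(y + 7)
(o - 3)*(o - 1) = o^2 - 4*o + 3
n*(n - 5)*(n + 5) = n^3 - 25*n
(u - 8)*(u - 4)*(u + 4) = u^3 - 8*u^2 - 16*u + 128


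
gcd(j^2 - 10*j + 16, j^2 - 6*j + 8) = j - 2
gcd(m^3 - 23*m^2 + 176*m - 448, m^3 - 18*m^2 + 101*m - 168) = m^2 - 15*m + 56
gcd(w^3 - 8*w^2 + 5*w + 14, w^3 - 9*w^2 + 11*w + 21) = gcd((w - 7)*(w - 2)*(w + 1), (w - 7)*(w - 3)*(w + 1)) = w^2 - 6*w - 7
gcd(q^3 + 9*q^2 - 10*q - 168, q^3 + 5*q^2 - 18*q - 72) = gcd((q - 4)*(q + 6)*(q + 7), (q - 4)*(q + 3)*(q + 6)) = q^2 + 2*q - 24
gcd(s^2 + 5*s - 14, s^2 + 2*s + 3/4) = 1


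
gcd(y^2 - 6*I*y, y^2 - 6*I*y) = y^2 - 6*I*y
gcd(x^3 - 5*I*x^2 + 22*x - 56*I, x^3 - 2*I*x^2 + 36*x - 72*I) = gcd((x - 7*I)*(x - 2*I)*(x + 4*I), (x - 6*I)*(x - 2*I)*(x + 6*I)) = x - 2*I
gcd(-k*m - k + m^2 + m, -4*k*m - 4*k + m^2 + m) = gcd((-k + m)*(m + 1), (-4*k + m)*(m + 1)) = m + 1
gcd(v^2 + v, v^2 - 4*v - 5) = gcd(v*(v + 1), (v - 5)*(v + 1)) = v + 1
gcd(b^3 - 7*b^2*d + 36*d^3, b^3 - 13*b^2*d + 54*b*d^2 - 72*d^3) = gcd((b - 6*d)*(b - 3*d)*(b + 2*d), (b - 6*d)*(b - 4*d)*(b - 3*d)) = b^2 - 9*b*d + 18*d^2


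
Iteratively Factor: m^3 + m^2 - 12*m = (m)*(m^2 + m - 12) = m*(m + 4)*(m - 3)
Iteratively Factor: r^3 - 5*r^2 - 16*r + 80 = (r - 5)*(r^2 - 16) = (r - 5)*(r + 4)*(r - 4)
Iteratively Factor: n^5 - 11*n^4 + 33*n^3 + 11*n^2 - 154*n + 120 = (n - 4)*(n^4 - 7*n^3 + 5*n^2 + 31*n - 30) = (n - 5)*(n - 4)*(n^3 - 2*n^2 - 5*n + 6) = (n - 5)*(n - 4)*(n - 3)*(n^2 + n - 2) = (n - 5)*(n - 4)*(n - 3)*(n + 2)*(n - 1)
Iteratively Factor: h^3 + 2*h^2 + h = (h)*(h^2 + 2*h + 1) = h*(h + 1)*(h + 1)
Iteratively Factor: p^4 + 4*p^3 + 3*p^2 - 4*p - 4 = (p + 1)*(p^3 + 3*p^2 - 4) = (p + 1)*(p + 2)*(p^2 + p - 2) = (p - 1)*(p + 1)*(p + 2)*(p + 2)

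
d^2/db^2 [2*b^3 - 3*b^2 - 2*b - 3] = 12*b - 6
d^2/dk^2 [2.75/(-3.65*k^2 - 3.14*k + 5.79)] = (73.27375*k^2 + 63.0355*k - 2.75*(7.3*k + 3.14)*(14.6*k + 6.28) - 116.23425)/(3.65*k^2 + 3.14*k - 5.79)^3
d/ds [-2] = 0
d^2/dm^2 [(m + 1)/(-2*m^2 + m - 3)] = 2*(-(m + 1)*(4*m - 1)^2 + (6*m + 1)*(2*m^2 - m + 3))/(2*m^2 - m + 3)^3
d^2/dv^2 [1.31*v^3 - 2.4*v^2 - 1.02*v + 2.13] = 7.86*v - 4.8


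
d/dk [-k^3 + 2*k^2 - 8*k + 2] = -3*k^2 + 4*k - 8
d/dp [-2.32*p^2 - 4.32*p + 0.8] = -4.64*p - 4.32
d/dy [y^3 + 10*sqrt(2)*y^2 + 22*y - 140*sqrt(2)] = 3*y^2 + 20*sqrt(2)*y + 22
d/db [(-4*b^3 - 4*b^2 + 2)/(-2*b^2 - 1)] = 4*b*(2*b^3 + 3*b + 4)/(4*b^4 + 4*b^2 + 1)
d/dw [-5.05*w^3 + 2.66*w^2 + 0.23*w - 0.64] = -15.15*w^2 + 5.32*w + 0.23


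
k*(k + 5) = k^2 + 5*k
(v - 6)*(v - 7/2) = v^2 - 19*v/2 + 21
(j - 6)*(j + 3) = j^2 - 3*j - 18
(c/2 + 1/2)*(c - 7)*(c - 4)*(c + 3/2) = c^4/2 - 17*c^3/4 + c^2 + 107*c/4 + 21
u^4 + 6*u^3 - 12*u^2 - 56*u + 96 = (u - 2)^2*(u + 4)*(u + 6)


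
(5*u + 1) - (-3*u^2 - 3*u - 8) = 3*u^2 + 8*u + 9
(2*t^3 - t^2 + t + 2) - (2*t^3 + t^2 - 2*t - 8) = -2*t^2 + 3*t + 10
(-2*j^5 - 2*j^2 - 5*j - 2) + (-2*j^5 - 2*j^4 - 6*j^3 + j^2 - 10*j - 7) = -4*j^5 - 2*j^4 - 6*j^3 - j^2 - 15*j - 9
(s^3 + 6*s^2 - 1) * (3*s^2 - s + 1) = 3*s^5 + 17*s^4 - 5*s^3 + 3*s^2 + s - 1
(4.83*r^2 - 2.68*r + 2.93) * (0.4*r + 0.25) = 1.932*r^3 + 0.1355*r^2 + 0.502*r + 0.7325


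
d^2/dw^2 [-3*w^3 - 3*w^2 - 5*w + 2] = -18*w - 6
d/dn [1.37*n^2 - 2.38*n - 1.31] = 2.74*n - 2.38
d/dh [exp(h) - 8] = exp(h)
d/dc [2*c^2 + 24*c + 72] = 4*c + 24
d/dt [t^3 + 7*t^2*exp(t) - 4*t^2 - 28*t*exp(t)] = 7*t^2*exp(t) + 3*t^2 - 14*t*exp(t) - 8*t - 28*exp(t)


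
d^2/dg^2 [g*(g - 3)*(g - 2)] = 6*g - 10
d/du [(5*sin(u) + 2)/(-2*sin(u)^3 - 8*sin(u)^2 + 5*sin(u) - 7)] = (20*sin(u)^3 + 52*sin(u)^2 + 32*sin(u) - 45)*cos(u)/(2*sin(u)^3 + 8*sin(u)^2 - 5*sin(u) + 7)^2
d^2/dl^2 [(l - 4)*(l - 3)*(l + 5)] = 6*l - 4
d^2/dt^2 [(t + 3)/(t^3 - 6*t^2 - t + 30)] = 2*((t + 3)*(-3*t^2 + 12*t + 1)^2 + (-3*t^2 + 12*t - 3*(t - 2)*(t + 3) + 1)*(t^3 - 6*t^2 - t + 30))/(t^3 - 6*t^2 - t + 30)^3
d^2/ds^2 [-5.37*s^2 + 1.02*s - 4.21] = -10.7400000000000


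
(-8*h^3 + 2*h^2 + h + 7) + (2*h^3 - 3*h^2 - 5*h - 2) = -6*h^3 - h^2 - 4*h + 5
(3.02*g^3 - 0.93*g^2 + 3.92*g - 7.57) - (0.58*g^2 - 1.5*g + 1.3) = 3.02*g^3 - 1.51*g^2 + 5.42*g - 8.87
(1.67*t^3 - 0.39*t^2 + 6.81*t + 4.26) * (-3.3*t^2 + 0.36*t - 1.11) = -5.511*t^5 + 1.8882*t^4 - 24.4671*t^3 - 11.1735*t^2 - 6.0255*t - 4.7286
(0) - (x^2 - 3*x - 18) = -x^2 + 3*x + 18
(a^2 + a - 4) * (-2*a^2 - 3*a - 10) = -2*a^4 - 5*a^3 - 5*a^2 + 2*a + 40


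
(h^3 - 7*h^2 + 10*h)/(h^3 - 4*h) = (h - 5)/(h + 2)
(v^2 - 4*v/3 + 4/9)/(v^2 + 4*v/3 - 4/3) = (v - 2/3)/(v + 2)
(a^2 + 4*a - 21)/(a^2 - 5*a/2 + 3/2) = 2*(a^2 + 4*a - 21)/(2*a^2 - 5*a + 3)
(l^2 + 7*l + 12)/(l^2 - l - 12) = (l + 4)/(l - 4)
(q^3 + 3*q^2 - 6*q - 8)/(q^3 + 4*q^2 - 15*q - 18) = (q^2 + 2*q - 8)/(q^2 + 3*q - 18)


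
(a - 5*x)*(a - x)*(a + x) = a^3 - 5*a^2*x - a*x^2 + 5*x^3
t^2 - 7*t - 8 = (t - 8)*(t + 1)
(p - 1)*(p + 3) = p^2 + 2*p - 3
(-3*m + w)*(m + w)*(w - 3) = -3*m^2*w + 9*m^2 - 2*m*w^2 + 6*m*w + w^3 - 3*w^2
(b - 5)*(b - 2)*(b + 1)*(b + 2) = b^4 - 4*b^3 - 9*b^2 + 16*b + 20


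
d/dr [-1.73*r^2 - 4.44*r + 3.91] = -3.46*r - 4.44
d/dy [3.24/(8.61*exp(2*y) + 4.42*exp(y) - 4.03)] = (-55.7928*exp(y) - 14.3208)*exp(y)/(8.61*exp(2*y) + 4.42*exp(y) - 4.03)^2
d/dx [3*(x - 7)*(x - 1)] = 6*x - 24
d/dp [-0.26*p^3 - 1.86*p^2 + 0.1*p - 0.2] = -0.78*p^2 - 3.72*p + 0.1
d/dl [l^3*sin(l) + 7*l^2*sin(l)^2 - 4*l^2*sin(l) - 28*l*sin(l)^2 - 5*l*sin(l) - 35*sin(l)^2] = l^3*cos(l) + 3*l^2*sin(l) + 7*l^2*sin(2*l) - 4*l^2*cos(l) + 14*l*sin(l)^2 - 8*l*sin(l) - 28*l*sin(2*l) - 5*l*cos(l) - 28*sin(l)^2 - 5*sin(l) - 35*sin(2*l)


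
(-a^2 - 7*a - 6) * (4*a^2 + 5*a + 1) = -4*a^4 - 33*a^3 - 60*a^2 - 37*a - 6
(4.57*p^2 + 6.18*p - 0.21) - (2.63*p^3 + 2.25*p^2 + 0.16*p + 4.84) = -2.63*p^3 + 2.32*p^2 + 6.02*p - 5.05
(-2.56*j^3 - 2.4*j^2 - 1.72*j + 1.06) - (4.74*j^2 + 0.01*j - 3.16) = -2.56*j^3 - 7.14*j^2 - 1.73*j + 4.22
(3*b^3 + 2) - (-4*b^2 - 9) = 3*b^3 + 4*b^2 + 11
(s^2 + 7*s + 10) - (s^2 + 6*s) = s + 10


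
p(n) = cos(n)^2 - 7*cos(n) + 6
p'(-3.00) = -1.27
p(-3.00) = 13.91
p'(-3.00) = -1.27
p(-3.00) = 13.91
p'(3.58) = -3.74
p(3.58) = 13.16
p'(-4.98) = 6.24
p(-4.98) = 4.22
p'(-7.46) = -5.75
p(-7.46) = 3.46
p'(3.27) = -1.15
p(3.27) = 13.93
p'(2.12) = 6.86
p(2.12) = 9.93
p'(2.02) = 7.09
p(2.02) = 9.23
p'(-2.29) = -6.26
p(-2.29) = 11.05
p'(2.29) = 6.26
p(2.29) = 11.05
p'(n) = -2*sin(n)*cos(n) + 7*sin(n)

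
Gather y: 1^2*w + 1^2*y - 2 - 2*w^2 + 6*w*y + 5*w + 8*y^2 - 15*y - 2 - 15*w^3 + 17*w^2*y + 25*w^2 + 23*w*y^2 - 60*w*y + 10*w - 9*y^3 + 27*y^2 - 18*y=-15*w^3 + 23*w^2 + 16*w - 9*y^3 + y^2*(23*w + 35) + y*(17*w^2 - 54*w - 32) - 4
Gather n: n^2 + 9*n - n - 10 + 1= n^2 + 8*n - 9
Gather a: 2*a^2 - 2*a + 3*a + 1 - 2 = 2*a^2 + a - 1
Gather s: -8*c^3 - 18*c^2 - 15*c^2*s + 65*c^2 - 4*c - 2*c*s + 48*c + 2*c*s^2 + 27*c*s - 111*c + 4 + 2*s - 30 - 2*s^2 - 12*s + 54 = -8*c^3 + 47*c^2 - 67*c + s^2*(2*c - 2) + s*(-15*c^2 + 25*c - 10) + 28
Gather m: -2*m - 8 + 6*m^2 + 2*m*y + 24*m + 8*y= 6*m^2 + m*(2*y + 22) + 8*y - 8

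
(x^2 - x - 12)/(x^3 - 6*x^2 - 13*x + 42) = (x - 4)/(x^2 - 9*x + 14)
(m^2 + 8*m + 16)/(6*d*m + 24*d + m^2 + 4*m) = (m + 4)/(6*d + m)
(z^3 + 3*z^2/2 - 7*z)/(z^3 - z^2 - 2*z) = (z + 7/2)/(z + 1)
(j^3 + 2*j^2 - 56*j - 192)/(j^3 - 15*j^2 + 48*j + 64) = (j^2 + 10*j + 24)/(j^2 - 7*j - 8)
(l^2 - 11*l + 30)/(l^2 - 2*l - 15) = (l - 6)/(l + 3)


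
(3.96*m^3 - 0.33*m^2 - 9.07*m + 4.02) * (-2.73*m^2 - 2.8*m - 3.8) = -10.8108*m^5 - 10.1871*m^4 + 10.6371*m^3 + 15.6754*m^2 + 23.21*m - 15.276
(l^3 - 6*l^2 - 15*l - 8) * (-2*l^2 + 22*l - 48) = -2*l^5 + 34*l^4 - 150*l^3 - 26*l^2 + 544*l + 384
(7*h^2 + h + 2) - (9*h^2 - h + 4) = -2*h^2 + 2*h - 2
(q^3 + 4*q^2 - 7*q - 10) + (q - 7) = q^3 + 4*q^2 - 6*q - 17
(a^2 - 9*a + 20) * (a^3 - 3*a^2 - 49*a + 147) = a^5 - 12*a^4 - 2*a^3 + 528*a^2 - 2303*a + 2940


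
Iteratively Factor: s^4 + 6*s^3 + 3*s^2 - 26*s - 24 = (s + 3)*(s^3 + 3*s^2 - 6*s - 8) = (s + 1)*(s + 3)*(s^2 + 2*s - 8) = (s + 1)*(s + 3)*(s + 4)*(s - 2)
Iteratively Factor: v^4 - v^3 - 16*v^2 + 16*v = (v)*(v^3 - v^2 - 16*v + 16) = v*(v + 4)*(v^2 - 5*v + 4) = v*(v - 4)*(v + 4)*(v - 1)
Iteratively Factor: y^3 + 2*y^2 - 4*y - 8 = (y + 2)*(y^2 - 4) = (y - 2)*(y + 2)*(y + 2)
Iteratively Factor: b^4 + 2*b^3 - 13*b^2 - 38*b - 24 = (b + 1)*(b^3 + b^2 - 14*b - 24) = (b - 4)*(b + 1)*(b^2 + 5*b + 6) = (b - 4)*(b + 1)*(b + 3)*(b + 2)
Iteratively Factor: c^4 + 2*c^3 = (c + 2)*(c^3) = c*(c + 2)*(c^2) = c^2*(c + 2)*(c)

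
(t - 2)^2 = t^2 - 4*t + 4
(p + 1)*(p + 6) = p^2 + 7*p + 6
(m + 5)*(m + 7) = m^2 + 12*m + 35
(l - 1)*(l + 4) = l^2 + 3*l - 4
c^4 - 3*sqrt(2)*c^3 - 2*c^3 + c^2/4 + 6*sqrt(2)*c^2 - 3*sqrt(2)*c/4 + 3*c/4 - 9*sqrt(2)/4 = (c - 3/2)*(c - 1)*(c + 1/2)*(c - 3*sqrt(2))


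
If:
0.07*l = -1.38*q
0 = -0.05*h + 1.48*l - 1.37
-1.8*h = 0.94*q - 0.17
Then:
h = 0.12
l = 0.93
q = -0.05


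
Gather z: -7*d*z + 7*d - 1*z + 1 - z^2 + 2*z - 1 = 7*d - z^2 + z*(1 - 7*d)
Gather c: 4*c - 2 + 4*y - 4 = 4*c + 4*y - 6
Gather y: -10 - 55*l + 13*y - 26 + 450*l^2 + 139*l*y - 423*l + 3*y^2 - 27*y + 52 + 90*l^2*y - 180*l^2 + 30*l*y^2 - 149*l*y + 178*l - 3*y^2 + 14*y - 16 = 270*l^2 + 30*l*y^2 - 300*l + y*(90*l^2 - 10*l)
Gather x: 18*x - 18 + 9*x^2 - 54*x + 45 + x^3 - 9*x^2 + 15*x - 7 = x^3 - 21*x + 20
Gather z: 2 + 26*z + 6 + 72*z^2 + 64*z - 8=72*z^2 + 90*z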